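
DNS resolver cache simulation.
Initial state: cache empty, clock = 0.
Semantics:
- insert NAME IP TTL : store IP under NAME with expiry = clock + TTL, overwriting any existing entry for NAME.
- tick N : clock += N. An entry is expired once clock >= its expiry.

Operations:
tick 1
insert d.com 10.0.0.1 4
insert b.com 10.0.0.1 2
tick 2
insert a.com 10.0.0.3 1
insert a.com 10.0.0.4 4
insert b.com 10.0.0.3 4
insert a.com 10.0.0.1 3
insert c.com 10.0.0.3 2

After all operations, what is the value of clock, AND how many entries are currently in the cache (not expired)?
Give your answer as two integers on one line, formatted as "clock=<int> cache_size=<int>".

Op 1: tick 1 -> clock=1.
Op 2: insert d.com -> 10.0.0.1 (expiry=1+4=5). clock=1
Op 3: insert b.com -> 10.0.0.1 (expiry=1+2=3). clock=1
Op 4: tick 2 -> clock=3. purged={b.com}
Op 5: insert a.com -> 10.0.0.3 (expiry=3+1=4). clock=3
Op 6: insert a.com -> 10.0.0.4 (expiry=3+4=7). clock=3
Op 7: insert b.com -> 10.0.0.3 (expiry=3+4=7). clock=3
Op 8: insert a.com -> 10.0.0.1 (expiry=3+3=6). clock=3
Op 9: insert c.com -> 10.0.0.3 (expiry=3+2=5). clock=3
Final clock = 3
Final cache (unexpired): {a.com,b.com,c.com,d.com} -> size=4

Answer: clock=3 cache_size=4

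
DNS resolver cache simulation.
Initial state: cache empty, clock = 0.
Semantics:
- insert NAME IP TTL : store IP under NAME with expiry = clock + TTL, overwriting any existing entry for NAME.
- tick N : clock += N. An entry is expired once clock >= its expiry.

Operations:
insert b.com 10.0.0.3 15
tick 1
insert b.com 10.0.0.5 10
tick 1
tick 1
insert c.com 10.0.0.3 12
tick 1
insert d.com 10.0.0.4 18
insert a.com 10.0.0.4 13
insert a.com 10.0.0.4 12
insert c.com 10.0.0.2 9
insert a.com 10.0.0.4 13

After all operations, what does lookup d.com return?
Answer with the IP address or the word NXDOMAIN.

Answer: 10.0.0.4

Derivation:
Op 1: insert b.com -> 10.0.0.3 (expiry=0+15=15). clock=0
Op 2: tick 1 -> clock=1.
Op 3: insert b.com -> 10.0.0.5 (expiry=1+10=11). clock=1
Op 4: tick 1 -> clock=2.
Op 5: tick 1 -> clock=3.
Op 6: insert c.com -> 10.0.0.3 (expiry=3+12=15). clock=3
Op 7: tick 1 -> clock=4.
Op 8: insert d.com -> 10.0.0.4 (expiry=4+18=22). clock=4
Op 9: insert a.com -> 10.0.0.4 (expiry=4+13=17). clock=4
Op 10: insert a.com -> 10.0.0.4 (expiry=4+12=16). clock=4
Op 11: insert c.com -> 10.0.0.2 (expiry=4+9=13). clock=4
Op 12: insert a.com -> 10.0.0.4 (expiry=4+13=17). clock=4
lookup d.com: present, ip=10.0.0.4 expiry=22 > clock=4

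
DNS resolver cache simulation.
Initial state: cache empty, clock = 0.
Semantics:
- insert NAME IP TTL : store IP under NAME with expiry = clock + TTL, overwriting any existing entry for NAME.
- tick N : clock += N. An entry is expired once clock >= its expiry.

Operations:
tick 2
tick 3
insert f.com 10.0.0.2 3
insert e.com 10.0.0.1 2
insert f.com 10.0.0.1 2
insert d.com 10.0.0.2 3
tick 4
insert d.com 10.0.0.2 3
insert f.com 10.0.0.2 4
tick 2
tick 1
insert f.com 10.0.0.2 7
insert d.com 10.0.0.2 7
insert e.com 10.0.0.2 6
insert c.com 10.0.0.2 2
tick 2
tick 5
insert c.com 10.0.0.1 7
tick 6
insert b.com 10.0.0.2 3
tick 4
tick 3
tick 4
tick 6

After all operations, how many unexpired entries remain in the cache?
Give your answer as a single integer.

Answer: 0

Derivation:
Op 1: tick 2 -> clock=2.
Op 2: tick 3 -> clock=5.
Op 3: insert f.com -> 10.0.0.2 (expiry=5+3=8). clock=5
Op 4: insert e.com -> 10.0.0.1 (expiry=5+2=7). clock=5
Op 5: insert f.com -> 10.0.0.1 (expiry=5+2=7). clock=5
Op 6: insert d.com -> 10.0.0.2 (expiry=5+3=8). clock=5
Op 7: tick 4 -> clock=9. purged={d.com,e.com,f.com}
Op 8: insert d.com -> 10.0.0.2 (expiry=9+3=12). clock=9
Op 9: insert f.com -> 10.0.0.2 (expiry=9+4=13). clock=9
Op 10: tick 2 -> clock=11.
Op 11: tick 1 -> clock=12. purged={d.com}
Op 12: insert f.com -> 10.0.0.2 (expiry=12+7=19). clock=12
Op 13: insert d.com -> 10.0.0.2 (expiry=12+7=19). clock=12
Op 14: insert e.com -> 10.0.0.2 (expiry=12+6=18). clock=12
Op 15: insert c.com -> 10.0.0.2 (expiry=12+2=14). clock=12
Op 16: tick 2 -> clock=14. purged={c.com}
Op 17: tick 5 -> clock=19. purged={d.com,e.com,f.com}
Op 18: insert c.com -> 10.0.0.1 (expiry=19+7=26). clock=19
Op 19: tick 6 -> clock=25.
Op 20: insert b.com -> 10.0.0.2 (expiry=25+3=28). clock=25
Op 21: tick 4 -> clock=29. purged={b.com,c.com}
Op 22: tick 3 -> clock=32.
Op 23: tick 4 -> clock=36.
Op 24: tick 6 -> clock=42.
Final cache (unexpired): {} -> size=0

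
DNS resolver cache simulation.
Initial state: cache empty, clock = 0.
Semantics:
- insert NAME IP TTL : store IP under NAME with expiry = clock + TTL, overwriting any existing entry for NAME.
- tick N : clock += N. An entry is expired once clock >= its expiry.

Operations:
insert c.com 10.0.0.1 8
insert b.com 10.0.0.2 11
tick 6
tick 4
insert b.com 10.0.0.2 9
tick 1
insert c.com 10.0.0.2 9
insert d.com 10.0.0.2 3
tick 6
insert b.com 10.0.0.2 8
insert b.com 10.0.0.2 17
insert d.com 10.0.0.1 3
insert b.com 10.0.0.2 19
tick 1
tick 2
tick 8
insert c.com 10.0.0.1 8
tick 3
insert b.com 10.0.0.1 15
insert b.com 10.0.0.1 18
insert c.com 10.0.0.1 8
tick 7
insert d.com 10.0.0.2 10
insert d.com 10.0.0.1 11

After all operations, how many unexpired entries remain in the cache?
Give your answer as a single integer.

Answer: 3

Derivation:
Op 1: insert c.com -> 10.0.0.1 (expiry=0+8=8). clock=0
Op 2: insert b.com -> 10.0.0.2 (expiry=0+11=11). clock=0
Op 3: tick 6 -> clock=6.
Op 4: tick 4 -> clock=10. purged={c.com}
Op 5: insert b.com -> 10.0.0.2 (expiry=10+9=19). clock=10
Op 6: tick 1 -> clock=11.
Op 7: insert c.com -> 10.0.0.2 (expiry=11+9=20). clock=11
Op 8: insert d.com -> 10.0.0.2 (expiry=11+3=14). clock=11
Op 9: tick 6 -> clock=17. purged={d.com}
Op 10: insert b.com -> 10.0.0.2 (expiry=17+8=25). clock=17
Op 11: insert b.com -> 10.0.0.2 (expiry=17+17=34). clock=17
Op 12: insert d.com -> 10.0.0.1 (expiry=17+3=20). clock=17
Op 13: insert b.com -> 10.0.0.2 (expiry=17+19=36). clock=17
Op 14: tick 1 -> clock=18.
Op 15: tick 2 -> clock=20. purged={c.com,d.com}
Op 16: tick 8 -> clock=28.
Op 17: insert c.com -> 10.0.0.1 (expiry=28+8=36). clock=28
Op 18: tick 3 -> clock=31.
Op 19: insert b.com -> 10.0.0.1 (expiry=31+15=46). clock=31
Op 20: insert b.com -> 10.0.0.1 (expiry=31+18=49). clock=31
Op 21: insert c.com -> 10.0.0.1 (expiry=31+8=39). clock=31
Op 22: tick 7 -> clock=38.
Op 23: insert d.com -> 10.0.0.2 (expiry=38+10=48). clock=38
Op 24: insert d.com -> 10.0.0.1 (expiry=38+11=49). clock=38
Final cache (unexpired): {b.com,c.com,d.com} -> size=3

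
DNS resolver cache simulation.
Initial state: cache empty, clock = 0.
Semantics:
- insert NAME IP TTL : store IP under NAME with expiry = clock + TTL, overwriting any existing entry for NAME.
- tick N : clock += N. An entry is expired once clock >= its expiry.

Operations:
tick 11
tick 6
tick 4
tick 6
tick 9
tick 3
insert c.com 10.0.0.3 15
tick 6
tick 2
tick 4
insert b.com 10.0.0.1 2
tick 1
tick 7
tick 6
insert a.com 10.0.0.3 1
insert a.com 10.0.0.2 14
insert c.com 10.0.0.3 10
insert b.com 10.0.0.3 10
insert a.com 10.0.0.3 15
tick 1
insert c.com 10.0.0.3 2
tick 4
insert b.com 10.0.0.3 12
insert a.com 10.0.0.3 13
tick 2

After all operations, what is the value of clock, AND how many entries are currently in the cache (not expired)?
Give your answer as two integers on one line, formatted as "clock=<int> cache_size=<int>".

Answer: clock=72 cache_size=2

Derivation:
Op 1: tick 11 -> clock=11.
Op 2: tick 6 -> clock=17.
Op 3: tick 4 -> clock=21.
Op 4: tick 6 -> clock=27.
Op 5: tick 9 -> clock=36.
Op 6: tick 3 -> clock=39.
Op 7: insert c.com -> 10.0.0.3 (expiry=39+15=54). clock=39
Op 8: tick 6 -> clock=45.
Op 9: tick 2 -> clock=47.
Op 10: tick 4 -> clock=51.
Op 11: insert b.com -> 10.0.0.1 (expiry=51+2=53). clock=51
Op 12: tick 1 -> clock=52.
Op 13: tick 7 -> clock=59. purged={b.com,c.com}
Op 14: tick 6 -> clock=65.
Op 15: insert a.com -> 10.0.0.3 (expiry=65+1=66). clock=65
Op 16: insert a.com -> 10.0.0.2 (expiry=65+14=79). clock=65
Op 17: insert c.com -> 10.0.0.3 (expiry=65+10=75). clock=65
Op 18: insert b.com -> 10.0.0.3 (expiry=65+10=75). clock=65
Op 19: insert a.com -> 10.0.0.3 (expiry=65+15=80). clock=65
Op 20: tick 1 -> clock=66.
Op 21: insert c.com -> 10.0.0.3 (expiry=66+2=68). clock=66
Op 22: tick 4 -> clock=70. purged={c.com}
Op 23: insert b.com -> 10.0.0.3 (expiry=70+12=82). clock=70
Op 24: insert a.com -> 10.0.0.3 (expiry=70+13=83). clock=70
Op 25: tick 2 -> clock=72.
Final clock = 72
Final cache (unexpired): {a.com,b.com} -> size=2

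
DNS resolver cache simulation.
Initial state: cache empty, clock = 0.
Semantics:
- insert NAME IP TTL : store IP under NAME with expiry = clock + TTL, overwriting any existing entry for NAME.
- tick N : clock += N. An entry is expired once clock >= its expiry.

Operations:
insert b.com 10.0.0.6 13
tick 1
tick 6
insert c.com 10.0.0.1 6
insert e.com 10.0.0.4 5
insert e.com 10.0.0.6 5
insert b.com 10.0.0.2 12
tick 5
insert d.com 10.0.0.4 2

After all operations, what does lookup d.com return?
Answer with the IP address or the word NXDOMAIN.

Op 1: insert b.com -> 10.0.0.6 (expiry=0+13=13). clock=0
Op 2: tick 1 -> clock=1.
Op 3: tick 6 -> clock=7.
Op 4: insert c.com -> 10.0.0.1 (expiry=7+6=13). clock=7
Op 5: insert e.com -> 10.0.0.4 (expiry=7+5=12). clock=7
Op 6: insert e.com -> 10.0.0.6 (expiry=7+5=12). clock=7
Op 7: insert b.com -> 10.0.0.2 (expiry=7+12=19). clock=7
Op 8: tick 5 -> clock=12. purged={e.com}
Op 9: insert d.com -> 10.0.0.4 (expiry=12+2=14). clock=12
lookup d.com: present, ip=10.0.0.4 expiry=14 > clock=12

Answer: 10.0.0.4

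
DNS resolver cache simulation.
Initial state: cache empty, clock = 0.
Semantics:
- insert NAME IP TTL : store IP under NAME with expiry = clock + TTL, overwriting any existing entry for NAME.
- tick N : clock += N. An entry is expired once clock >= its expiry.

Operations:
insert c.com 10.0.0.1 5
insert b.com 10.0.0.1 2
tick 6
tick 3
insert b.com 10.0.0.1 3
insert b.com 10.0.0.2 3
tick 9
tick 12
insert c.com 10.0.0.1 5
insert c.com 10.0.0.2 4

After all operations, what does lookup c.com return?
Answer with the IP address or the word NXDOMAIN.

Op 1: insert c.com -> 10.0.0.1 (expiry=0+5=5). clock=0
Op 2: insert b.com -> 10.0.0.1 (expiry=0+2=2). clock=0
Op 3: tick 6 -> clock=6. purged={b.com,c.com}
Op 4: tick 3 -> clock=9.
Op 5: insert b.com -> 10.0.0.1 (expiry=9+3=12). clock=9
Op 6: insert b.com -> 10.0.0.2 (expiry=9+3=12). clock=9
Op 7: tick 9 -> clock=18. purged={b.com}
Op 8: tick 12 -> clock=30.
Op 9: insert c.com -> 10.0.0.1 (expiry=30+5=35). clock=30
Op 10: insert c.com -> 10.0.0.2 (expiry=30+4=34). clock=30
lookup c.com: present, ip=10.0.0.2 expiry=34 > clock=30

Answer: 10.0.0.2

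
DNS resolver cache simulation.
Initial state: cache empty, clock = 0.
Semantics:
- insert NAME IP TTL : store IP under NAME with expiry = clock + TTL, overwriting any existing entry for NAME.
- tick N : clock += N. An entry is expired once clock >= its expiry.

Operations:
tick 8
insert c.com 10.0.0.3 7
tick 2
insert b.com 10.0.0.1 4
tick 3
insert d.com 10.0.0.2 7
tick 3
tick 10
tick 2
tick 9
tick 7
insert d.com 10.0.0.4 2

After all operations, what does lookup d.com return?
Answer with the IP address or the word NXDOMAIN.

Op 1: tick 8 -> clock=8.
Op 2: insert c.com -> 10.0.0.3 (expiry=8+7=15). clock=8
Op 3: tick 2 -> clock=10.
Op 4: insert b.com -> 10.0.0.1 (expiry=10+4=14). clock=10
Op 5: tick 3 -> clock=13.
Op 6: insert d.com -> 10.0.0.2 (expiry=13+7=20). clock=13
Op 7: tick 3 -> clock=16. purged={b.com,c.com}
Op 8: tick 10 -> clock=26. purged={d.com}
Op 9: tick 2 -> clock=28.
Op 10: tick 9 -> clock=37.
Op 11: tick 7 -> clock=44.
Op 12: insert d.com -> 10.0.0.4 (expiry=44+2=46). clock=44
lookup d.com: present, ip=10.0.0.4 expiry=46 > clock=44

Answer: 10.0.0.4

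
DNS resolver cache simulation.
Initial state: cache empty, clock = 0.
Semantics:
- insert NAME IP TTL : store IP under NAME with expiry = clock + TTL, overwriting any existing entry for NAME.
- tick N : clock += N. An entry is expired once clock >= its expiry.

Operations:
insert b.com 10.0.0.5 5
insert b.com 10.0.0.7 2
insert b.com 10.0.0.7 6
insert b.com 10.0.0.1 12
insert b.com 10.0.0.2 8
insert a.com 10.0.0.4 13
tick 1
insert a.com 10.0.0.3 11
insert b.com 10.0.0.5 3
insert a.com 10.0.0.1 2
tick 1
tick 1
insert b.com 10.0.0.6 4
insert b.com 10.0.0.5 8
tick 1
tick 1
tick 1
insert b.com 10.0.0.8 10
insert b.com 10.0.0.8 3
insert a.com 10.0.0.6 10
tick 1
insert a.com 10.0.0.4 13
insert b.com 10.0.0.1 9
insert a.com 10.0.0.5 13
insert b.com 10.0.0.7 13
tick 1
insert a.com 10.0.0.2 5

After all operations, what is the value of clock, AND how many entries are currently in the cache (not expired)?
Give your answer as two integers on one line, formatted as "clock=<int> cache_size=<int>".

Answer: clock=8 cache_size=2

Derivation:
Op 1: insert b.com -> 10.0.0.5 (expiry=0+5=5). clock=0
Op 2: insert b.com -> 10.0.0.7 (expiry=0+2=2). clock=0
Op 3: insert b.com -> 10.0.0.7 (expiry=0+6=6). clock=0
Op 4: insert b.com -> 10.0.0.1 (expiry=0+12=12). clock=0
Op 5: insert b.com -> 10.0.0.2 (expiry=0+8=8). clock=0
Op 6: insert a.com -> 10.0.0.4 (expiry=0+13=13). clock=0
Op 7: tick 1 -> clock=1.
Op 8: insert a.com -> 10.0.0.3 (expiry=1+11=12). clock=1
Op 9: insert b.com -> 10.0.0.5 (expiry=1+3=4). clock=1
Op 10: insert a.com -> 10.0.0.1 (expiry=1+2=3). clock=1
Op 11: tick 1 -> clock=2.
Op 12: tick 1 -> clock=3. purged={a.com}
Op 13: insert b.com -> 10.0.0.6 (expiry=3+4=7). clock=3
Op 14: insert b.com -> 10.0.0.5 (expiry=3+8=11). clock=3
Op 15: tick 1 -> clock=4.
Op 16: tick 1 -> clock=5.
Op 17: tick 1 -> clock=6.
Op 18: insert b.com -> 10.0.0.8 (expiry=6+10=16). clock=6
Op 19: insert b.com -> 10.0.0.8 (expiry=6+3=9). clock=6
Op 20: insert a.com -> 10.0.0.6 (expiry=6+10=16). clock=6
Op 21: tick 1 -> clock=7.
Op 22: insert a.com -> 10.0.0.4 (expiry=7+13=20). clock=7
Op 23: insert b.com -> 10.0.0.1 (expiry=7+9=16). clock=7
Op 24: insert a.com -> 10.0.0.5 (expiry=7+13=20). clock=7
Op 25: insert b.com -> 10.0.0.7 (expiry=7+13=20). clock=7
Op 26: tick 1 -> clock=8.
Op 27: insert a.com -> 10.0.0.2 (expiry=8+5=13). clock=8
Final clock = 8
Final cache (unexpired): {a.com,b.com} -> size=2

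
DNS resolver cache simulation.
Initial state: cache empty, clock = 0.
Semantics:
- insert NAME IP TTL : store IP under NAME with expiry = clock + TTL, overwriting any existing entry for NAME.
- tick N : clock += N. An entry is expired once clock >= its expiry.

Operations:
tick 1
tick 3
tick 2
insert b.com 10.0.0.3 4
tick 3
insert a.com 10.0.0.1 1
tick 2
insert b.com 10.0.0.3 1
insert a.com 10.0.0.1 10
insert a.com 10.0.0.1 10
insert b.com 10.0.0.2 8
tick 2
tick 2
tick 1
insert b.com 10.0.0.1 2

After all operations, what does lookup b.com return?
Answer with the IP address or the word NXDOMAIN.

Op 1: tick 1 -> clock=1.
Op 2: tick 3 -> clock=4.
Op 3: tick 2 -> clock=6.
Op 4: insert b.com -> 10.0.0.3 (expiry=6+4=10). clock=6
Op 5: tick 3 -> clock=9.
Op 6: insert a.com -> 10.0.0.1 (expiry=9+1=10). clock=9
Op 7: tick 2 -> clock=11. purged={a.com,b.com}
Op 8: insert b.com -> 10.0.0.3 (expiry=11+1=12). clock=11
Op 9: insert a.com -> 10.0.0.1 (expiry=11+10=21). clock=11
Op 10: insert a.com -> 10.0.0.1 (expiry=11+10=21). clock=11
Op 11: insert b.com -> 10.0.0.2 (expiry=11+8=19). clock=11
Op 12: tick 2 -> clock=13.
Op 13: tick 2 -> clock=15.
Op 14: tick 1 -> clock=16.
Op 15: insert b.com -> 10.0.0.1 (expiry=16+2=18). clock=16
lookup b.com: present, ip=10.0.0.1 expiry=18 > clock=16

Answer: 10.0.0.1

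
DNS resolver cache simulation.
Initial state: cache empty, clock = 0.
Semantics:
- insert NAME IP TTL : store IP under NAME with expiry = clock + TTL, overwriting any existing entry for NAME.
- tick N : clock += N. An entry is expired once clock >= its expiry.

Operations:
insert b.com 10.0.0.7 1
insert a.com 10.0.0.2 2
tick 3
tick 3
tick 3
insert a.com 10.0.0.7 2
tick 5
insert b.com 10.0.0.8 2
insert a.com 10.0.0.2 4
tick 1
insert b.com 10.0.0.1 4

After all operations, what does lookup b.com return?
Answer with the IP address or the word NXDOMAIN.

Answer: 10.0.0.1

Derivation:
Op 1: insert b.com -> 10.0.0.7 (expiry=0+1=1). clock=0
Op 2: insert a.com -> 10.0.0.2 (expiry=0+2=2). clock=0
Op 3: tick 3 -> clock=3. purged={a.com,b.com}
Op 4: tick 3 -> clock=6.
Op 5: tick 3 -> clock=9.
Op 6: insert a.com -> 10.0.0.7 (expiry=9+2=11). clock=9
Op 7: tick 5 -> clock=14. purged={a.com}
Op 8: insert b.com -> 10.0.0.8 (expiry=14+2=16). clock=14
Op 9: insert a.com -> 10.0.0.2 (expiry=14+4=18). clock=14
Op 10: tick 1 -> clock=15.
Op 11: insert b.com -> 10.0.0.1 (expiry=15+4=19). clock=15
lookup b.com: present, ip=10.0.0.1 expiry=19 > clock=15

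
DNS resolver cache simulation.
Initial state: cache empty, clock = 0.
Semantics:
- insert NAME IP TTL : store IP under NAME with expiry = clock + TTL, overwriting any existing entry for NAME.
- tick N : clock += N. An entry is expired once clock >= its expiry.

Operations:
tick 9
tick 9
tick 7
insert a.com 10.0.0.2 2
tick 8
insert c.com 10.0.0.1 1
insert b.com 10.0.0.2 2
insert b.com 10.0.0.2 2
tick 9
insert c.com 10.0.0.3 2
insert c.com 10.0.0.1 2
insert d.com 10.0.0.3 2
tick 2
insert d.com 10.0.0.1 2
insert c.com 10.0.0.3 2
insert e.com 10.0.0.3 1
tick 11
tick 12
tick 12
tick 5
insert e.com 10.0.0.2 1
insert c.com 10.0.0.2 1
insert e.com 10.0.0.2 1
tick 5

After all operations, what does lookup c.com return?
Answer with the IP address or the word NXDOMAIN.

Answer: NXDOMAIN

Derivation:
Op 1: tick 9 -> clock=9.
Op 2: tick 9 -> clock=18.
Op 3: tick 7 -> clock=25.
Op 4: insert a.com -> 10.0.0.2 (expiry=25+2=27). clock=25
Op 5: tick 8 -> clock=33. purged={a.com}
Op 6: insert c.com -> 10.0.0.1 (expiry=33+1=34). clock=33
Op 7: insert b.com -> 10.0.0.2 (expiry=33+2=35). clock=33
Op 8: insert b.com -> 10.0.0.2 (expiry=33+2=35). clock=33
Op 9: tick 9 -> clock=42. purged={b.com,c.com}
Op 10: insert c.com -> 10.0.0.3 (expiry=42+2=44). clock=42
Op 11: insert c.com -> 10.0.0.1 (expiry=42+2=44). clock=42
Op 12: insert d.com -> 10.0.0.3 (expiry=42+2=44). clock=42
Op 13: tick 2 -> clock=44. purged={c.com,d.com}
Op 14: insert d.com -> 10.0.0.1 (expiry=44+2=46). clock=44
Op 15: insert c.com -> 10.0.0.3 (expiry=44+2=46). clock=44
Op 16: insert e.com -> 10.0.0.3 (expiry=44+1=45). clock=44
Op 17: tick 11 -> clock=55. purged={c.com,d.com,e.com}
Op 18: tick 12 -> clock=67.
Op 19: tick 12 -> clock=79.
Op 20: tick 5 -> clock=84.
Op 21: insert e.com -> 10.0.0.2 (expiry=84+1=85). clock=84
Op 22: insert c.com -> 10.0.0.2 (expiry=84+1=85). clock=84
Op 23: insert e.com -> 10.0.0.2 (expiry=84+1=85). clock=84
Op 24: tick 5 -> clock=89. purged={c.com,e.com}
lookup c.com: not in cache (expired or never inserted)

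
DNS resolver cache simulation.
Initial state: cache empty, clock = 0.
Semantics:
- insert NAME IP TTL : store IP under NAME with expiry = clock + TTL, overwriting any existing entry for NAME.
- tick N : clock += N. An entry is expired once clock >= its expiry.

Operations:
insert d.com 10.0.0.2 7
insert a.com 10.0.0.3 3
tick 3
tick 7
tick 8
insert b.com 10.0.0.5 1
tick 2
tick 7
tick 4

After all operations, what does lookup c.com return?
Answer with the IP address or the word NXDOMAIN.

Answer: NXDOMAIN

Derivation:
Op 1: insert d.com -> 10.0.0.2 (expiry=0+7=7). clock=0
Op 2: insert a.com -> 10.0.0.3 (expiry=0+3=3). clock=0
Op 3: tick 3 -> clock=3. purged={a.com}
Op 4: tick 7 -> clock=10. purged={d.com}
Op 5: tick 8 -> clock=18.
Op 6: insert b.com -> 10.0.0.5 (expiry=18+1=19). clock=18
Op 7: tick 2 -> clock=20. purged={b.com}
Op 8: tick 7 -> clock=27.
Op 9: tick 4 -> clock=31.
lookup c.com: not in cache (expired or never inserted)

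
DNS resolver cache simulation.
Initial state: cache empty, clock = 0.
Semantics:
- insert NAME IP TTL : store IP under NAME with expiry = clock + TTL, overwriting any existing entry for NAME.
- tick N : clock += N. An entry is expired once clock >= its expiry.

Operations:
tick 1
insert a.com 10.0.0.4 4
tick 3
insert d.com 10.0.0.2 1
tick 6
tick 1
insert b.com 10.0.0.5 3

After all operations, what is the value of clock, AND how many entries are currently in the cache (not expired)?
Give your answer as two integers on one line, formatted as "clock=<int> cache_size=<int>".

Op 1: tick 1 -> clock=1.
Op 2: insert a.com -> 10.0.0.4 (expiry=1+4=5). clock=1
Op 3: tick 3 -> clock=4.
Op 4: insert d.com -> 10.0.0.2 (expiry=4+1=5). clock=4
Op 5: tick 6 -> clock=10. purged={a.com,d.com}
Op 6: tick 1 -> clock=11.
Op 7: insert b.com -> 10.0.0.5 (expiry=11+3=14). clock=11
Final clock = 11
Final cache (unexpired): {b.com} -> size=1

Answer: clock=11 cache_size=1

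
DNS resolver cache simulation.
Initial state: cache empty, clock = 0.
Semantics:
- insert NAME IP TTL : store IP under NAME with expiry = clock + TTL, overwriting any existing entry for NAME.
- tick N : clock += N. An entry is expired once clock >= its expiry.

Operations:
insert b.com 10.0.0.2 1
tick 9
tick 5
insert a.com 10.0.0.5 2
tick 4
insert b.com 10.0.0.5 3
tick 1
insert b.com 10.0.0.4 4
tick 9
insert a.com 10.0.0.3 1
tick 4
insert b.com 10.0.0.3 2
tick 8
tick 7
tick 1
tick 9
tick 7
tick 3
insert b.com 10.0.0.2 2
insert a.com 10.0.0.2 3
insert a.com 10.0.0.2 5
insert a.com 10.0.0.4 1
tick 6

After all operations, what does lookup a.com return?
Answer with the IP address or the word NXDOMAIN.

Op 1: insert b.com -> 10.0.0.2 (expiry=0+1=1). clock=0
Op 2: tick 9 -> clock=9. purged={b.com}
Op 3: tick 5 -> clock=14.
Op 4: insert a.com -> 10.0.0.5 (expiry=14+2=16). clock=14
Op 5: tick 4 -> clock=18. purged={a.com}
Op 6: insert b.com -> 10.0.0.5 (expiry=18+3=21). clock=18
Op 7: tick 1 -> clock=19.
Op 8: insert b.com -> 10.0.0.4 (expiry=19+4=23). clock=19
Op 9: tick 9 -> clock=28. purged={b.com}
Op 10: insert a.com -> 10.0.0.3 (expiry=28+1=29). clock=28
Op 11: tick 4 -> clock=32. purged={a.com}
Op 12: insert b.com -> 10.0.0.3 (expiry=32+2=34). clock=32
Op 13: tick 8 -> clock=40. purged={b.com}
Op 14: tick 7 -> clock=47.
Op 15: tick 1 -> clock=48.
Op 16: tick 9 -> clock=57.
Op 17: tick 7 -> clock=64.
Op 18: tick 3 -> clock=67.
Op 19: insert b.com -> 10.0.0.2 (expiry=67+2=69). clock=67
Op 20: insert a.com -> 10.0.0.2 (expiry=67+3=70). clock=67
Op 21: insert a.com -> 10.0.0.2 (expiry=67+5=72). clock=67
Op 22: insert a.com -> 10.0.0.4 (expiry=67+1=68). clock=67
Op 23: tick 6 -> clock=73. purged={a.com,b.com}
lookup a.com: not in cache (expired or never inserted)

Answer: NXDOMAIN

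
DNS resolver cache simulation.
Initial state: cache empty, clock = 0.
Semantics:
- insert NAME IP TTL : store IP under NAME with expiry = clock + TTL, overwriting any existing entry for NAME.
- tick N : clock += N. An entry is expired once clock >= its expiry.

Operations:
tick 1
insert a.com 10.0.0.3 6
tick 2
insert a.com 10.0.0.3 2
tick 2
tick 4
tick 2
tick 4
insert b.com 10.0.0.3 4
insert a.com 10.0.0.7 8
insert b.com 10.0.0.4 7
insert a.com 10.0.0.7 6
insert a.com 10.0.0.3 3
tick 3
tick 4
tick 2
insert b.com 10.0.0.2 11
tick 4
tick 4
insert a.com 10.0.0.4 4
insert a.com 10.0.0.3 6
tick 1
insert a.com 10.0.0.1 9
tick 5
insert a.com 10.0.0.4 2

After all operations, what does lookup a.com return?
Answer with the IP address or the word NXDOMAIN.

Op 1: tick 1 -> clock=1.
Op 2: insert a.com -> 10.0.0.3 (expiry=1+6=7). clock=1
Op 3: tick 2 -> clock=3.
Op 4: insert a.com -> 10.0.0.3 (expiry=3+2=5). clock=3
Op 5: tick 2 -> clock=5. purged={a.com}
Op 6: tick 4 -> clock=9.
Op 7: tick 2 -> clock=11.
Op 8: tick 4 -> clock=15.
Op 9: insert b.com -> 10.0.0.3 (expiry=15+4=19). clock=15
Op 10: insert a.com -> 10.0.0.7 (expiry=15+8=23). clock=15
Op 11: insert b.com -> 10.0.0.4 (expiry=15+7=22). clock=15
Op 12: insert a.com -> 10.0.0.7 (expiry=15+6=21). clock=15
Op 13: insert a.com -> 10.0.0.3 (expiry=15+3=18). clock=15
Op 14: tick 3 -> clock=18. purged={a.com}
Op 15: tick 4 -> clock=22. purged={b.com}
Op 16: tick 2 -> clock=24.
Op 17: insert b.com -> 10.0.0.2 (expiry=24+11=35). clock=24
Op 18: tick 4 -> clock=28.
Op 19: tick 4 -> clock=32.
Op 20: insert a.com -> 10.0.0.4 (expiry=32+4=36). clock=32
Op 21: insert a.com -> 10.0.0.3 (expiry=32+6=38). clock=32
Op 22: tick 1 -> clock=33.
Op 23: insert a.com -> 10.0.0.1 (expiry=33+9=42). clock=33
Op 24: tick 5 -> clock=38. purged={b.com}
Op 25: insert a.com -> 10.0.0.4 (expiry=38+2=40). clock=38
lookup a.com: present, ip=10.0.0.4 expiry=40 > clock=38

Answer: 10.0.0.4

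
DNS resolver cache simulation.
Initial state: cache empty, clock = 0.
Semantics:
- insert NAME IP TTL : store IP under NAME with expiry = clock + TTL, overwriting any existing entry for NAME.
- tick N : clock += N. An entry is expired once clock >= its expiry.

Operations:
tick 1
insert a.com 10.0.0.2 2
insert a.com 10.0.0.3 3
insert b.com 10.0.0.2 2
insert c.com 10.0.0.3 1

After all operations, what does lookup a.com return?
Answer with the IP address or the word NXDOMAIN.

Op 1: tick 1 -> clock=1.
Op 2: insert a.com -> 10.0.0.2 (expiry=1+2=3). clock=1
Op 3: insert a.com -> 10.0.0.3 (expiry=1+3=4). clock=1
Op 4: insert b.com -> 10.0.0.2 (expiry=1+2=3). clock=1
Op 5: insert c.com -> 10.0.0.3 (expiry=1+1=2). clock=1
lookup a.com: present, ip=10.0.0.3 expiry=4 > clock=1

Answer: 10.0.0.3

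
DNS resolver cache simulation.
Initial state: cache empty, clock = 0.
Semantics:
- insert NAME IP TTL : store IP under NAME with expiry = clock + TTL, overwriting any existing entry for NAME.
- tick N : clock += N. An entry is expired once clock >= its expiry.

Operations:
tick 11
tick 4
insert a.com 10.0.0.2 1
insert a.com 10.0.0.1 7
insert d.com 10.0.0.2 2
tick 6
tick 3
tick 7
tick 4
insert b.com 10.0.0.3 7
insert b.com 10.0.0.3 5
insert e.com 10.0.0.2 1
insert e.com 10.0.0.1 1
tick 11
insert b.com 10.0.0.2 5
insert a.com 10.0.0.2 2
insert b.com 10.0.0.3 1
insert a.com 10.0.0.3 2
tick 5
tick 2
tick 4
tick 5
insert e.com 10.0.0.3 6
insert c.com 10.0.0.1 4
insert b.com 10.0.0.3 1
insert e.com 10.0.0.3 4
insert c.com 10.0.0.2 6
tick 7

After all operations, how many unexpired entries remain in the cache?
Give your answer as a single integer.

Op 1: tick 11 -> clock=11.
Op 2: tick 4 -> clock=15.
Op 3: insert a.com -> 10.0.0.2 (expiry=15+1=16). clock=15
Op 4: insert a.com -> 10.0.0.1 (expiry=15+7=22). clock=15
Op 5: insert d.com -> 10.0.0.2 (expiry=15+2=17). clock=15
Op 6: tick 6 -> clock=21. purged={d.com}
Op 7: tick 3 -> clock=24. purged={a.com}
Op 8: tick 7 -> clock=31.
Op 9: tick 4 -> clock=35.
Op 10: insert b.com -> 10.0.0.3 (expiry=35+7=42). clock=35
Op 11: insert b.com -> 10.0.0.3 (expiry=35+5=40). clock=35
Op 12: insert e.com -> 10.0.0.2 (expiry=35+1=36). clock=35
Op 13: insert e.com -> 10.0.0.1 (expiry=35+1=36). clock=35
Op 14: tick 11 -> clock=46. purged={b.com,e.com}
Op 15: insert b.com -> 10.0.0.2 (expiry=46+5=51). clock=46
Op 16: insert a.com -> 10.0.0.2 (expiry=46+2=48). clock=46
Op 17: insert b.com -> 10.0.0.3 (expiry=46+1=47). clock=46
Op 18: insert a.com -> 10.0.0.3 (expiry=46+2=48). clock=46
Op 19: tick 5 -> clock=51. purged={a.com,b.com}
Op 20: tick 2 -> clock=53.
Op 21: tick 4 -> clock=57.
Op 22: tick 5 -> clock=62.
Op 23: insert e.com -> 10.0.0.3 (expiry=62+6=68). clock=62
Op 24: insert c.com -> 10.0.0.1 (expiry=62+4=66). clock=62
Op 25: insert b.com -> 10.0.0.3 (expiry=62+1=63). clock=62
Op 26: insert e.com -> 10.0.0.3 (expiry=62+4=66). clock=62
Op 27: insert c.com -> 10.0.0.2 (expiry=62+6=68). clock=62
Op 28: tick 7 -> clock=69. purged={b.com,c.com,e.com}
Final cache (unexpired): {} -> size=0

Answer: 0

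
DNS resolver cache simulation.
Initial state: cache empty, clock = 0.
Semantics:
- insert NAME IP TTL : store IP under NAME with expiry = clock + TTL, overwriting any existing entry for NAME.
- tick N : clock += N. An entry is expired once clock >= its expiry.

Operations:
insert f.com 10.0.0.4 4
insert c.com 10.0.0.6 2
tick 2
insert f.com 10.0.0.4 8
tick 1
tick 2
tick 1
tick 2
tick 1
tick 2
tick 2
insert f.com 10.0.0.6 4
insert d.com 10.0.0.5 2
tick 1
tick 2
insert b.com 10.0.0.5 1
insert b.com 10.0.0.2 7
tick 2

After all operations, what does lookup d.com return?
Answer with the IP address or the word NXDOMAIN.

Op 1: insert f.com -> 10.0.0.4 (expiry=0+4=4). clock=0
Op 2: insert c.com -> 10.0.0.6 (expiry=0+2=2). clock=0
Op 3: tick 2 -> clock=2. purged={c.com}
Op 4: insert f.com -> 10.0.0.4 (expiry=2+8=10). clock=2
Op 5: tick 1 -> clock=3.
Op 6: tick 2 -> clock=5.
Op 7: tick 1 -> clock=6.
Op 8: tick 2 -> clock=8.
Op 9: tick 1 -> clock=9.
Op 10: tick 2 -> clock=11. purged={f.com}
Op 11: tick 2 -> clock=13.
Op 12: insert f.com -> 10.0.0.6 (expiry=13+4=17). clock=13
Op 13: insert d.com -> 10.0.0.5 (expiry=13+2=15). clock=13
Op 14: tick 1 -> clock=14.
Op 15: tick 2 -> clock=16. purged={d.com}
Op 16: insert b.com -> 10.0.0.5 (expiry=16+1=17). clock=16
Op 17: insert b.com -> 10.0.0.2 (expiry=16+7=23). clock=16
Op 18: tick 2 -> clock=18. purged={f.com}
lookup d.com: not in cache (expired or never inserted)

Answer: NXDOMAIN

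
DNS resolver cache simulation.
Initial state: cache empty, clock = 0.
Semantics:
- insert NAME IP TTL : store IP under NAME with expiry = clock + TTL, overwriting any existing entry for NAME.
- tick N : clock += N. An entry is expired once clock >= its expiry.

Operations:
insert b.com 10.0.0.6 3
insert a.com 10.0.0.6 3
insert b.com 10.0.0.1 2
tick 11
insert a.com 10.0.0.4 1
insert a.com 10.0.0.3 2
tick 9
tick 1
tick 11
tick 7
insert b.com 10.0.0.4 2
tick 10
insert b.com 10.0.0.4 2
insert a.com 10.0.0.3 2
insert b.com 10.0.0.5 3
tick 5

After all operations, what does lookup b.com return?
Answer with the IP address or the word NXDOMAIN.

Op 1: insert b.com -> 10.0.0.6 (expiry=0+3=3). clock=0
Op 2: insert a.com -> 10.0.0.6 (expiry=0+3=3). clock=0
Op 3: insert b.com -> 10.0.0.1 (expiry=0+2=2). clock=0
Op 4: tick 11 -> clock=11. purged={a.com,b.com}
Op 5: insert a.com -> 10.0.0.4 (expiry=11+1=12). clock=11
Op 6: insert a.com -> 10.0.0.3 (expiry=11+2=13). clock=11
Op 7: tick 9 -> clock=20. purged={a.com}
Op 8: tick 1 -> clock=21.
Op 9: tick 11 -> clock=32.
Op 10: tick 7 -> clock=39.
Op 11: insert b.com -> 10.0.0.4 (expiry=39+2=41). clock=39
Op 12: tick 10 -> clock=49. purged={b.com}
Op 13: insert b.com -> 10.0.0.4 (expiry=49+2=51). clock=49
Op 14: insert a.com -> 10.0.0.3 (expiry=49+2=51). clock=49
Op 15: insert b.com -> 10.0.0.5 (expiry=49+3=52). clock=49
Op 16: tick 5 -> clock=54. purged={a.com,b.com}
lookup b.com: not in cache (expired or never inserted)

Answer: NXDOMAIN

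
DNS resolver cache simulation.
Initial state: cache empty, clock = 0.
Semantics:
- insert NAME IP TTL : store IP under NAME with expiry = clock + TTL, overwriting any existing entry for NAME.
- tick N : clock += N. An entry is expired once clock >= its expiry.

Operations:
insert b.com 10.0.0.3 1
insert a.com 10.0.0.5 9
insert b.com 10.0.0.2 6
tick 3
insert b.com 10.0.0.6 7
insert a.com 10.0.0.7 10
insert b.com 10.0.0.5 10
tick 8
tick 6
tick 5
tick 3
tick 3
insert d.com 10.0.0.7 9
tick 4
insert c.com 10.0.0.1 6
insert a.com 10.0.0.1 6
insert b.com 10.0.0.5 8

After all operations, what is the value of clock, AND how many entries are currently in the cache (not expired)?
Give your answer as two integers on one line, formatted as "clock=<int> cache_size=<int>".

Op 1: insert b.com -> 10.0.0.3 (expiry=0+1=1). clock=0
Op 2: insert a.com -> 10.0.0.5 (expiry=0+9=9). clock=0
Op 3: insert b.com -> 10.0.0.2 (expiry=0+6=6). clock=0
Op 4: tick 3 -> clock=3.
Op 5: insert b.com -> 10.0.0.6 (expiry=3+7=10). clock=3
Op 6: insert a.com -> 10.0.0.7 (expiry=3+10=13). clock=3
Op 7: insert b.com -> 10.0.0.5 (expiry=3+10=13). clock=3
Op 8: tick 8 -> clock=11.
Op 9: tick 6 -> clock=17. purged={a.com,b.com}
Op 10: tick 5 -> clock=22.
Op 11: tick 3 -> clock=25.
Op 12: tick 3 -> clock=28.
Op 13: insert d.com -> 10.0.0.7 (expiry=28+9=37). clock=28
Op 14: tick 4 -> clock=32.
Op 15: insert c.com -> 10.0.0.1 (expiry=32+6=38). clock=32
Op 16: insert a.com -> 10.0.0.1 (expiry=32+6=38). clock=32
Op 17: insert b.com -> 10.0.0.5 (expiry=32+8=40). clock=32
Final clock = 32
Final cache (unexpired): {a.com,b.com,c.com,d.com} -> size=4

Answer: clock=32 cache_size=4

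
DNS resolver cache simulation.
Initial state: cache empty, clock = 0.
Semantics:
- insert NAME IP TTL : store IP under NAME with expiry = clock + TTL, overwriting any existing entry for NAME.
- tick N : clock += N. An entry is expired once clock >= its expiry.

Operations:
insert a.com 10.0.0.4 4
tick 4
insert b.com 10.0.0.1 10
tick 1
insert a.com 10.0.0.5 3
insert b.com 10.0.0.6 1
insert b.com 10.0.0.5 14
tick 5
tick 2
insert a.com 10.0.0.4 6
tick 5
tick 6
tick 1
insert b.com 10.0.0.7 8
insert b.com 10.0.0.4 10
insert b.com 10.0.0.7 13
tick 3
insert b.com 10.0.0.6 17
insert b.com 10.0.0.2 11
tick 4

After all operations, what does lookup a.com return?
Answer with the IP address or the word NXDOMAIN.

Op 1: insert a.com -> 10.0.0.4 (expiry=0+4=4). clock=0
Op 2: tick 4 -> clock=4. purged={a.com}
Op 3: insert b.com -> 10.0.0.1 (expiry=4+10=14). clock=4
Op 4: tick 1 -> clock=5.
Op 5: insert a.com -> 10.0.0.5 (expiry=5+3=8). clock=5
Op 6: insert b.com -> 10.0.0.6 (expiry=5+1=6). clock=5
Op 7: insert b.com -> 10.0.0.5 (expiry=5+14=19). clock=5
Op 8: tick 5 -> clock=10. purged={a.com}
Op 9: tick 2 -> clock=12.
Op 10: insert a.com -> 10.0.0.4 (expiry=12+6=18). clock=12
Op 11: tick 5 -> clock=17.
Op 12: tick 6 -> clock=23. purged={a.com,b.com}
Op 13: tick 1 -> clock=24.
Op 14: insert b.com -> 10.0.0.7 (expiry=24+8=32). clock=24
Op 15: insert b.com -> 10.0.0.4 (expiry=24+10=34). clock=24
Op 16: insert b.com -> 10.0.0.7 (expiry=24+13=37). clock=24
Op 17: tick 3 -> clock=27.
Op 18: insert b.com -> 10.0.0.6 (expiry=27+17=44). clock=27
Op 19: insert b.com -> 10.0.0.2 (expiry=27+11=38). clock=27
Op 20: tick 4 -> clock=31.
lookup a.com: not in cache (expired or never inserted)

Answer: NXDOMAIN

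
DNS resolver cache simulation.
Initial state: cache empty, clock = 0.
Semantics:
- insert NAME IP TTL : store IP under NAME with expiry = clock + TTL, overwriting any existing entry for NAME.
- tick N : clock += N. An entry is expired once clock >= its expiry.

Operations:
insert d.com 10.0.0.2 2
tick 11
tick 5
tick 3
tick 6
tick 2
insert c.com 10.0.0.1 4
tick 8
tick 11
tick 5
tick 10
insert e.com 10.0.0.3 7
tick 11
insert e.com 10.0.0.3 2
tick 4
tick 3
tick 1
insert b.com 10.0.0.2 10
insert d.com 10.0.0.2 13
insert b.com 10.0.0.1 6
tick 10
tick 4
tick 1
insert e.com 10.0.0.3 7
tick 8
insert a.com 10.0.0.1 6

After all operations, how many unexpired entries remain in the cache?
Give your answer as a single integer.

Op 1: insert d.com -> 10.0.0.2 (expiry=0+2=2). clock=0
Op 2: tick 11 -> clock=11. purged={d.com}
Op 3: tick 5 -> clock=16.
Op 4: tick 3 -> clock=19.
Op 5: tick 6 -> clock=25.
Op 6: tick 2 -> clock=27.
Op 7: insert c.com -> 10.0.0.1 (expiry=27+4=31). clock=27
Op 8: tick 8 -> clock=35. purged={c.com}
Op 9: tick 11 -> clock=46.
Op 10: tick 5 -> clock=51.
Op 11: tick 10 -> clock=61.
Op 12: insert e.com -> 10.0.0.3 (expiry=61+7=68). clock=61
Op 13: tick 11 -> clock=72. purged={e.com}
Op 14: insert e.com -> 10.0.0.3 (expiry=72+2=74). clock=72
Op 15: tick 4 -> clock=76. purged={e.com}
Op 16: tick 3 -> clock=79.
Op 17: tick 1 -> clock=80.
Op 18: insert b.com -> 10.0.0.2 (expiry=80+10=90). clock=80
Op 19: insert d.com -> 10.0.0.2 (expiry=80+13=93). clock=80
Op 20: insert b.com -> 10.0.0.1 (expiry=80+6=86). clock=80
Op 21: tick 10 -> clock=90. purged={b.com}
Op 22: tick 4 -> clock=94. purged={d.com}
Op 23: tick 1 -> clock=95.
Op 24: insert e.com -> 10.0.0.3 (expiry=95+7=102). clock=95
Op 25: tick 8 -> clock=103. purged={e.com}
Op 26: insert a.com -> 10.0.0.1 (expiry=103+6=109). clock=103
Final cache (unexpired): {a.com} -> size=1

Answer: 1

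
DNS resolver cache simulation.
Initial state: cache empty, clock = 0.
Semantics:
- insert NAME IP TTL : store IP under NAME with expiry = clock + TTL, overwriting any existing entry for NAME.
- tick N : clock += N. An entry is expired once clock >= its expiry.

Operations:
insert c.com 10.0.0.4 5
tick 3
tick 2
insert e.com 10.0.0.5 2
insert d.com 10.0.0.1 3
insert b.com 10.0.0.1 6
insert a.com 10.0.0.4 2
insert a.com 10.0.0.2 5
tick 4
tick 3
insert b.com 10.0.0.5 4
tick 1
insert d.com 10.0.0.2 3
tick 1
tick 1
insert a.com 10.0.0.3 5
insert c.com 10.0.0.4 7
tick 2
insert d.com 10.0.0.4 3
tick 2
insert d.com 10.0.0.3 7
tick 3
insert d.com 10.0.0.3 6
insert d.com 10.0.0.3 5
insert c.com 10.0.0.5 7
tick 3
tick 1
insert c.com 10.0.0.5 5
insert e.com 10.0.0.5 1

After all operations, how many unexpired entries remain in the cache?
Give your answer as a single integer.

Answer: 3

Derivation:
Op 1: insert c.com -> 10.0.0.4 (expiry=0+5=5). clock=0
Op 2: tick 3 -> clock=3.
Op 3: tick 2 -> clock=5. purged={c.com}
Op 4: insert e.com -> 10.0.0.5 (expiry=5+2=7). clock=5
Op 5: insert d.com -> 10.0.0.1 (expiry=5+3=8). clock=5
Op 6: insert b.com -> 10.0.0.1 (expiry=5+6=11). clock=5
Op 7: insert a.com -> 10.0.0.4 (expiry=5+2=7). clock=5
Op 8: insert a.com -> 10.0.0.2 (expiry=5+5=10). clock=5
Op 9: tick 4 -> clock=9. purged={d.com,e.com}
Op 10: tick 3 -> clock=12. purged={a.com,b.com}
Op 11: insert b.com -> 10.0.0.5 (expiry=12+4=16). clock=12
Op 12: tick 1 -> clock=13.
Op 13: insert d.com -> 10.0.0.2 (expiry=13+3=16). clock=13
Op 14: tick 1 -> clock=14.
Op 15: tick 1 -> clock=15.
Op 16: insert a.com -> 10.0.0.3 (expiry=15+5=20). clock=15
Op 17: insert c.com -> 10.0.0.4 (expiry=15+7=22). clock=15
Op 18: tick 2 -> clock=17. purged={b.com,d.com}
Op 19: insert d.com -> 10.0.0.4 (expiry=17+3=20). clock=17
Op 20: tick 2 -> clock=19.
Op 21: insert d.com -> 10.0.0.3 (expiry=19+7=26). clock=19
Op 22: tick 3 -> clock=22. purged={a.com,c.com}
Op 23: insert d.com -> 10.0.0.3 (expiry=22+6=28). clock=22
Op 24: insert d.com -> 10.0.0.3 (expiry=22+5=27). clock=22
Op 25: insert c.com -> 10.0.0.5 (expiry=22+7=29). clock=22
Op 26: tick 3 -> clock=25.
Op 27: tick 1 -> clock=26.
Op 28: insert c.com -> 10.0.0.5 (expiry=26+5=31). clock=26
Op 29: insert e.com -> 10.0.0.5 (expiry=26+1=27). clock=26
Final cache (unexpired): {c.com,d.com,e.com} -> size=3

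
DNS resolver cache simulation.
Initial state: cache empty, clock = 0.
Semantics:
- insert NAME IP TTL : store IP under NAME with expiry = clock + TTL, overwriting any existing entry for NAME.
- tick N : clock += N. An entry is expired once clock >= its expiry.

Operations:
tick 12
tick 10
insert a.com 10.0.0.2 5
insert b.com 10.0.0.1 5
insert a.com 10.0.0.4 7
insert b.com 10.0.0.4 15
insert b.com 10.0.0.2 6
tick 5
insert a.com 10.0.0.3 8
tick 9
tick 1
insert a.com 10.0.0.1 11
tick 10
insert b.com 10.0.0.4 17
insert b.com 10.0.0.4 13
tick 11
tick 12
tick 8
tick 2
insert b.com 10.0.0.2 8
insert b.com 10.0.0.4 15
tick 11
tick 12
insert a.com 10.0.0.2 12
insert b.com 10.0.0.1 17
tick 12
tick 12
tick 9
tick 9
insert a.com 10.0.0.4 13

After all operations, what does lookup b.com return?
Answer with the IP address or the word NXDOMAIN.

Answer: NXDOMAIN

Derivation:
Op 1: tick 12 -> clock=12.
Op 2: tick 10 -> clock=22.
Op 3: insert a.com -> 10.0.0.2 (expiry=22+5=27). clock=22
Op 4: insert b.com -> 10.0.0.1 (expiry=22+5=27). clock=22
Op 5: insert a.com -> 10.0.0.4 (expiry=22+7=29). clock=22
Op 6: insert b.com -> 10.0.0.4 (expiry=22+15=37). clock=22
Op 7: insert b.com -> 10.0.0.2 (expiry=22+6=28). clock=22
Op 8: tick 5 -> clock=27.
Op 9: insert a.com -> 10.0.0.3 (expiry=27+8=35). clock=27
Op 10: tick 9 -> clock=36. purged={a.com,b.com}
Op 11: tick 1 -> clock=37.
Op 12: insert a.com -> 10.0.0.1 (expiry=37+11=48). clock=37
Op 13: tick 10 -> clock=47.
Op 14: insert b.com -> 10.0.0.4 (expiry=47+17=64). clock=47
Op 15: insert b.com -> 10.0.0.4 (expiry=47+13=60). clock=47
Op 16: tick 11 -> clock=58. purged={a.com}
Op 17: tick 12 -> clock=70. purged={b.com}
Op 18: tick 8 -> clock=78.
Op 19: tick 2 -> clock=80.
Op 20: insert b.com -> 10.0.0.2 (expiry=80+8=88). clock=80
Op 21: insert b.com -> 10.0.0.4 (expiry=80+15=95). clock=80
Op 22: tick 11 -> clock=91.
Op 23: tick 12 -> clock=103. purged={b.com}
Op 24: insert a.com -> 10.0.0.2 (expiry=103+12=115). clock=103
Op 25: insert b.com -> 10.0.0.1 (expiry=103+17=120). clock=103
Op 26: tick 12 -> clock=115. purged={a.com}
Op 27: tick 12 -> clock=127. purged={b.com}
Op 28: tick 9 -> clock=136.
Op 29: tick 9 -> clock=145.
Op 30: insert a.com -> 10.0.0.4 (expiry=145+13=158). clock=145
lookup b.com: not in cache (expired or never inserted)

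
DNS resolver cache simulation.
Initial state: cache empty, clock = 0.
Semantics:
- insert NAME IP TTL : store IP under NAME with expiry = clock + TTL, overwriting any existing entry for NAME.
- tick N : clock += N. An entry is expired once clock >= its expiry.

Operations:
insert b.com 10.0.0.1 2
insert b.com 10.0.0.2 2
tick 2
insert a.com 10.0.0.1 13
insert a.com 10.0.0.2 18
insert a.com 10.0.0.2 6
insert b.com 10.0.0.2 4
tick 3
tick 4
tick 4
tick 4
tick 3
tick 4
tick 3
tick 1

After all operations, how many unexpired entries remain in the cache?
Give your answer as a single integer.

Op 1: insert b.com -> 10.0.0.1 (expiry=0+2=2). clock=0
Op 2: insert b.com -> 10.0.0.2 (expiry=0+2=2). clock=0
Op 3: tick 2 -> clock=2. purged={b.com}
Op 4: insert a.com -> 10.0.0.1 (expiry=2+13=15). clock=2
Op 5: insert a.com -> 10.0.0.2 (expiry=2+18=20). clock=2
Op 6: insert a.com -> 10.0.0.2 (expiry=2+6=8). clock=2
Op 7: insert b.com -> 10.0.0.2 (expiry=2+4=6). clock=2
Op 8: tick 3 -> clock=5.
Op 9: tick 4 -> clock=9. purged={a.com,b.com}
Op 10: tick 4 -> clock=13.
Op 11: tick 4 -> clock=17.
Op 12: tick 3 -> clock=20.
Op 13: tick 4 -> clock=24.
Op 14: tick 3 -> clock=27.
Op 15: tick 1 -> clock=28.
Final cache (unexpired): {} -> size=0

Answer: 0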